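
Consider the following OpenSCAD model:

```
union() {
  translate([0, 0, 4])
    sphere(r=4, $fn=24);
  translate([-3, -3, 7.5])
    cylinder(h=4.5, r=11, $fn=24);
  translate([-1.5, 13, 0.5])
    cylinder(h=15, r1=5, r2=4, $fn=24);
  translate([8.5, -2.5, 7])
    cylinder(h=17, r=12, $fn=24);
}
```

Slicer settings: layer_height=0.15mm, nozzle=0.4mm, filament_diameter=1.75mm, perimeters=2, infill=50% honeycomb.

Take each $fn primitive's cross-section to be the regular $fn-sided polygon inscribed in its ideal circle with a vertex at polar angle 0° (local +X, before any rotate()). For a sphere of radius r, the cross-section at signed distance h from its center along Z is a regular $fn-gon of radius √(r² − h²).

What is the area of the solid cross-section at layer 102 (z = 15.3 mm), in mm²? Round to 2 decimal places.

At z = 15.3 mm: the sphere is absent (|z−center|=11.300 > r=4); the cylinder at (-3, -3) is not intersected at this z (z outside [7.5, 12]); the cone at (-1.5, 13) (r1=5→r2=4) has section circumradius 4.013 here — a regular 24-gon (area = (24/2)·4.013²·sin(360°/24) = 50.03 mm²); the r=12 cylinder at (8.5, -2.5) gives a regular 24-gon of circumradius 12 (constant along its height) (area = (24/2)·12.000²·sin(360°/24) = 447.24 mm²); Combining (union): the 2 present regions are separate (no shared area or edge), so areas and boundary lengths simply add and each stays a separate island — area = 497.26 mm². Overall, the cross-section has 2 separate islands. Net area = 497.26 mm².

497.26 mm²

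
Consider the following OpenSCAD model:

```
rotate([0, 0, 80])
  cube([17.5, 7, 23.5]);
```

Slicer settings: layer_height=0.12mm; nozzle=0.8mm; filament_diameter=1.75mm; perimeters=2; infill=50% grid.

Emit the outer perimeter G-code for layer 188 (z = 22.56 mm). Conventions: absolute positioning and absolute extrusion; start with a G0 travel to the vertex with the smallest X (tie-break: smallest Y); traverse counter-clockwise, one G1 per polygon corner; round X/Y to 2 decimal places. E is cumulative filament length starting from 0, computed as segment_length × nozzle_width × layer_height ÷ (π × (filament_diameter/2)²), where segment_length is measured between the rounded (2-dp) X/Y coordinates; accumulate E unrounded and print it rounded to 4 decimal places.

At z = 22.56 mm: the 17.5×7 cube contributes its full rectangle; (whole slice rotated 80° about Z — lengths, areas and connectivity unchanged). The outline is a single polygon with 4 vertices. Extrusion per mm of travel: 0.8 × 0.12 / (π × 0.875²) = 0.039912. Accumulating E over each segment gives final E = 1.9552.

G0 X-6.89 Y1.22 Z22.56
G1 X0.00 Y0.00 E0.2793
G1 X3.04 Y17.23 E0.9776
G1 X-3.85 Y18.45 E1.2569
G1 X-6.89 Y1.22 E1.9552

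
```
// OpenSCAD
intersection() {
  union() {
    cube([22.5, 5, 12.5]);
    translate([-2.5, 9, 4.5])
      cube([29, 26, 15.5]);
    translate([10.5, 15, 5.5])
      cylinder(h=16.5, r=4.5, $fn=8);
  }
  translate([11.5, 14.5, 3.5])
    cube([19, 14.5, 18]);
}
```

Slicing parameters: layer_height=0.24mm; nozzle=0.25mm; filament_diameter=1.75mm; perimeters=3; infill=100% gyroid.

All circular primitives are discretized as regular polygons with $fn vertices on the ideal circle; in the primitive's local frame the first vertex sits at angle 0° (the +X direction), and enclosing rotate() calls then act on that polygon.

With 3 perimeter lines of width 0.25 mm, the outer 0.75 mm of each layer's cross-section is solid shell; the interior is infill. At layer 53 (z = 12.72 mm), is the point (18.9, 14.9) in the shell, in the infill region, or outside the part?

shell

At z = 12.72 mm: the cube is not intersected at this z (z outside [0, 12.5]); the 29×26 cube at (-2.5, 9) contributes its full rectangle; the cylinder at (10.5, 15): section is a regular 8-gon, circumradius r=4.5; Taking the union: the r=4.5 cylinder at (10.5, 15) lies entirely inside the 29×26 cube at (-2.5, 9), so the union is just the 29×26 cube at (-2.5, 9) — 1 connected region; the cube at (11.5, 14.5) is present — its section is the full 19×14.5 rectangle; Keeping only the common overlap: the 19×14.5 cube at (11.5, 14.5) partially overlaps the result so far; clipping to the common part keeps 217.50 mm² — 1 connected region. Overall, the cross-section is a single solid region. The nearest boundary edge runs (26.50, 14.50)→(11.50, 14.50); distance from the point to it = 0.40 mm. The point is inside the cross-section, 0.40 mm from the nearest boundary — within the 0.75 mm shell band (3 × 0.25).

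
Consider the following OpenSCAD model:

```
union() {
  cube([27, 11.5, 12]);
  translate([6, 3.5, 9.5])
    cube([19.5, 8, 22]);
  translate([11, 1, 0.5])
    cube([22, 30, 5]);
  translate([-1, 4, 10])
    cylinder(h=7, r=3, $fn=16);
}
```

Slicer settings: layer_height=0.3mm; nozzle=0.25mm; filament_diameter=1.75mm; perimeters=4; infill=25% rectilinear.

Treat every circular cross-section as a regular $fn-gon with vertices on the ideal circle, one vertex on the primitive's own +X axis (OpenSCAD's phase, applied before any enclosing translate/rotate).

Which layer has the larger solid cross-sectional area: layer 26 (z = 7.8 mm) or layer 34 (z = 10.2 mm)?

layer 34 (z = 10.2 mm)

Layer 26 (z = 7.8): the cube is present — its section is the full 27×11.5 rectangle (area 310.50 mm²); the cube at (6, 3.5) is not intersected at this z (z outside [9.5, 31.5]); the cube at (11, 1) is absent (z outside [0.5, 5.5]); the cylinder at (-1, 4) does not reach this height (z outside [10, 17]); Combining (union): only the 27×11.5 cube is present, so the union is just that shape — area = 310.50 mm². So its area = 310.50 mm². Layer 34 (z = 10.2): the cube (footprint 27×11.5) is included at this height (area 310.50 mm²); the cube at (6, 3.5) (footprint 19.5×8) is included at this height (area 156.00 mm²); the cube at (11, 1) does not reach this height (z outside [0.5, 5.5]); the r=3 cylinder at (-1, 4) gives a regular 16-gon of circumradius 3 (constant along its height) (area = (16/2)·3.000²·sin(360°/16) = 27.55 mm²); Merging all regions: the regions partially overlap — summed areas 494.05 mm² minus the doubly-counted overlap 163.98 mm² gives 330.08 mm² — area = 330.08 mm². So its area = 330.08 mm². Layer 34 is larger (330.08 vs 310.50 mm²).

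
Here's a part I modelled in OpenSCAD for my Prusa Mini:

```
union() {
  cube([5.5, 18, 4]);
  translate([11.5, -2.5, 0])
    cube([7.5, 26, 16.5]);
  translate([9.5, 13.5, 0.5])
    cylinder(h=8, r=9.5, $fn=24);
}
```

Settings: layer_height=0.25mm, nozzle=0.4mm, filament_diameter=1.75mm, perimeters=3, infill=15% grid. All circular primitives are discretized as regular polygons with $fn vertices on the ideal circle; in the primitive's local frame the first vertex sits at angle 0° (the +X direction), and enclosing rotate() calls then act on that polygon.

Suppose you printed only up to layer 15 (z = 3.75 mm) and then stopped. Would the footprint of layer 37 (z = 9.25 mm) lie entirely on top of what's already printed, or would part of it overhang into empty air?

entirely on top

Compare the two slices. At z = 3.75: the cube is present — its section is the full 5.5×18 rectangle (area 99.00 mm²); the cube at (11.5, -2.5) (footprint 7.5×26) is included at this height (area 195.00 mm²); the r=9.5 cylinder at (9.5, 13.5) gives a regular 24-gon of circumradius 9.5 (constant along its height) (area = (24/2)·9.500²·sin(360°/24) = 280.30 mm²); Taking the union: the regions partially overlap — summed areas 574.30 mm² minus the doubly-counted overlap 158.97 mm² gives 415.33 mm² — area = 415.33 mm². At z = 9.25: the cube is absent (z outside [0, 4]); the 7.5×26 cube at (11.5, -2.5) contributes its full rectangle (area 195.00 mm²); the cylinder at (9.5, 13.5) is not intersected at this z (z outside [0.5, 8.5]); Taking the union: only the 7.5×26 cube at (11.5, -2.5) is present, so the union is just that shape — area = 195.00 mm². Checking containment: the cross-section at z = 9.25 is a subset of the cross-section at z = 3.75.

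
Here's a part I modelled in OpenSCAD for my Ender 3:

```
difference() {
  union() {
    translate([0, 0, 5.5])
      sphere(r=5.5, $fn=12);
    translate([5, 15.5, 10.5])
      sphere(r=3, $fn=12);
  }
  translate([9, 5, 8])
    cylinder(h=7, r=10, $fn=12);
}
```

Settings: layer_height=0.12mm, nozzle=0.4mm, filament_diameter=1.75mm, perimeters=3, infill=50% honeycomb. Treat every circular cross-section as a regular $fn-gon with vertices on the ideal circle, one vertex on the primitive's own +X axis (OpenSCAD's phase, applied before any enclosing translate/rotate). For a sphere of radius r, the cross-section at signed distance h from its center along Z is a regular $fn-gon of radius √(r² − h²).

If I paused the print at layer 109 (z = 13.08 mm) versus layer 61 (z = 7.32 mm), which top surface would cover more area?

Layer 109 (z = 13.08): the sphere does not reach this height (|z−center|=7.580 > r=5.5); the r=3 sphere at (5, 15.5) contributes a regular 12-gon of circumradius √(3²−2.58²) = 1.531 (area = (12/2)·1.531²·sin(360°/12) = 7.03 mm²); Merging all regions: only the r=3 sphere at (5, 15.5) is present, so the union is just that shape — area = 7.03 mm²; the r=10 cylinder at (9, 5) contributes a regular 12-gon of circumradius 10 (area = (12/2)·10.000²·sin(360°/12) = 300.00 mm²); After the difference (first − rest): starting from the result so far (7.03 mm²), the r=10 cylinder at (9, 5) misses the remaining region (no effect) — area = 7.03 mm². So its area = 7.03 mm². Layer 61 (z = 7.32): the r=5.5 sphere contributes a regular 12-gon of circumradius √(5.5²−1.82²) = 5.190 (area = (12/2)·5.190²·sin(360°/12) = 80.81 mm²); the sphere at (5, 15.5) does not reach this height (|z−center|=3.180 > r=3); Combining (union): only the r=5.5 sphere is present, so the union is just that shape — area = 80.81 mm²; the cylinder at (9, 5) is absent (z outside [8, 15]); After the difference (first − rest): none of the subtracted shapes is present at this height, so the result so far is unchanged — area = 80.81 mm². So its area = 80.81 mm². Layer 61 is larger (80.81 vs 7.03 mm²).

layer 61 (z = 7.32 mm)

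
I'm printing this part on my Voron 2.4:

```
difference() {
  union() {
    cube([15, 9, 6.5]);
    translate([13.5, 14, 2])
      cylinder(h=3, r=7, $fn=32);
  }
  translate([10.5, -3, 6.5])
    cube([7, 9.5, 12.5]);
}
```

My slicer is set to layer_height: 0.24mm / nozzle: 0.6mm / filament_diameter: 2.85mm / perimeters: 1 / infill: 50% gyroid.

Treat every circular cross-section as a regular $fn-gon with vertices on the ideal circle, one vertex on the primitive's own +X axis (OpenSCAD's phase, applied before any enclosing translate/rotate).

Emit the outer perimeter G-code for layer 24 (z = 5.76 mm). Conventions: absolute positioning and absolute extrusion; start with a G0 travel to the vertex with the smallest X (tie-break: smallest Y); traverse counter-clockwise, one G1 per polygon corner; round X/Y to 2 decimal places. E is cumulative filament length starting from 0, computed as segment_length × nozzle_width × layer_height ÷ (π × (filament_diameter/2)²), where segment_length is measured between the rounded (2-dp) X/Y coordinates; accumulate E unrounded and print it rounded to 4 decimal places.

At z = 5.76 mm: the cube (footprint 15×9) is included at this height; the cylinder at (13.5, 14) does not reach this height (z outside [2, 5]); Taking the union: only the 15×9 cube is present, so the union is just that shape — 1 connected region; the cube at (10.5, -3) is absent (z outside [6.5, 19]); Subtracting the remaining from the first: none of the subtracted shapes is present at this height, so the result so far is unchanged — 1 connected region. The outline is a single polygon with 4 vertices. Extrusion per mm of travel: 0.6 × 0.24 / (π × 1.425²) = 0.022573. Accumulating E over each segment gives final E = 1.0835.

G0 X0.00 Y0.00 Z5.76
G1 X15.00 Y0.00 E0.3386
G1 X15.00 Y9.00 E0.5417
G1 X0.00 Y9.00 E0.8803
G1 X0.00 Y0.00 E1.0835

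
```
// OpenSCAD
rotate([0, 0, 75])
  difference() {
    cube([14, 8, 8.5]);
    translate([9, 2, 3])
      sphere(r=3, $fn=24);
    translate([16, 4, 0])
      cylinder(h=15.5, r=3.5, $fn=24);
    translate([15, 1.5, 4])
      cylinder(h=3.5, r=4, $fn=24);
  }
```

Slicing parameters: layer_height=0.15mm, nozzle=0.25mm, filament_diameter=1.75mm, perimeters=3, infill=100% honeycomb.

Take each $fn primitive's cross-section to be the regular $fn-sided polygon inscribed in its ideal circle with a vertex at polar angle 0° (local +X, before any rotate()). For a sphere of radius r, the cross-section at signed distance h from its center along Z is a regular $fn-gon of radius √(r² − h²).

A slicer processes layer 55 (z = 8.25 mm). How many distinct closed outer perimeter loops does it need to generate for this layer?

1

At z = 8.25 mm: the cube (footprint 14×8) is included at this height; the sphere at (9, 2) does not reach this height (|z−center|=5.250 > r=3); the r=3.5 cylinder at (16, 4) contributes a regular 24-gon of circumradius 3.5; the cylinder at (15, 1.5) is not intersected at this z (z outside [4, 7.5]); After the difference (first − rest): starting from the 14×8 cube, the r=3.5 cylinder at (16, 4) partially overlaps it — only the 5.91 mm² overlap (of its 38.05 mm²) is removed, clipping the outline — 1 connected region; (whole slice rotated 75° about Z — lengths, areas and connectivity unchanged). The result has 1 disconnected region.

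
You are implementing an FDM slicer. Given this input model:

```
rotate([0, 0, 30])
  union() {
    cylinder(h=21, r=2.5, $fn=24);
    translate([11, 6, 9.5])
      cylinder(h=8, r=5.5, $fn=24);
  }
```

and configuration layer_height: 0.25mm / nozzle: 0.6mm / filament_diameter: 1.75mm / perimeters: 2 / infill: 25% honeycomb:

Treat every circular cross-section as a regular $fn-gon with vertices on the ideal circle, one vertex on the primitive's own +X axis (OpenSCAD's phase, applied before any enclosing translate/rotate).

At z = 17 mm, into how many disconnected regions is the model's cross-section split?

At z = 17 mm: the cylinder: section is a regular 24-gon, circumradius r=2.5; the r=5.5 cylinder at (11, 6) gives a regular 24-gon of circumradius 5.5 (constant along its height); Combining (union): the 2 present regions are separate (no shared area or edge), so areas and boundary lengths simply add and each stays a separate island — 2 connected regions; (whole slice rotated 30° about Z — lengths, areas and connectivity unchanged). The result has 2 disconnected regions.

2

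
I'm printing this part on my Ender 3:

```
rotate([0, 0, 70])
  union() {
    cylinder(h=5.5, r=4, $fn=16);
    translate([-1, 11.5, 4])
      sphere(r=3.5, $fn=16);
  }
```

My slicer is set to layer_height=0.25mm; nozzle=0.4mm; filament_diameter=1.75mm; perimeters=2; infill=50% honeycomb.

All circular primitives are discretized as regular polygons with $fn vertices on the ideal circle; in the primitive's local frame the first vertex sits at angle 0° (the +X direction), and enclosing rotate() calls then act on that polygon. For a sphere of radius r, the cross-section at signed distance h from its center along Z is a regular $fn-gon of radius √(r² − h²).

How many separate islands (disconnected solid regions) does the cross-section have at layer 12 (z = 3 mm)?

2

At z = 3 mm: the r=4 cylinder contributes a regular 16-gon of circumradius 4; the r=3.5 sphere at (-1, 11.5) contributes a regular 16-gon of circumradius √(3.5²−1²) = 3.354; Taking the union: the 2 present regions are separate (no shared area or edge), so areas and boundary lengths simply add and each stays a separate island — 2 connected regions; (rotated 70° about Z; rotation is an isometry so areas/perimeters/island counts are preserved). Overall, the cross-section has 2 separate islands. Island count = 2.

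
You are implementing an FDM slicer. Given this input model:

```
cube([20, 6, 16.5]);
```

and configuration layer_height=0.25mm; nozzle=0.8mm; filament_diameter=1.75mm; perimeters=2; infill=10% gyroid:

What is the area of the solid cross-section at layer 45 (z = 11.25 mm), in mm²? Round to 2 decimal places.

120.00 mm²

At z = 11.25 mm: the 20×6 cube contributes its full rectangle (area 120.00 mm²). Overall, the cross-section is a single solid region. Net area = 120.00 mm².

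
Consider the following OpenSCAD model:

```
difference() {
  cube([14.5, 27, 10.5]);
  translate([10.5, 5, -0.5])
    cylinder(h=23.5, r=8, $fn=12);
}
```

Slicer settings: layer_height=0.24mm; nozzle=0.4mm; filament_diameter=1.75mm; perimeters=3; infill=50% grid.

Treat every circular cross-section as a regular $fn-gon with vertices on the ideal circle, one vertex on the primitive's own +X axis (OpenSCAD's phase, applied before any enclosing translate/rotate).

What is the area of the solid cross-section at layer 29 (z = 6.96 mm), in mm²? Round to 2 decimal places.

257.36 mm²

At z = 6.96 mm: the cube (footprint 14.5×27) is included at this height (area 391.50 mm²); the cylinder at (10.5, 5): section is a regular 12-gon, circumradius r=8 (area = (12/2)·8.000²·sin(360°/12) = 192.00 mm²); Subtracting the remaining from the first: starting from the 14.5×27 cube (391.50 mm²), the r=8 cylinder at (10.5, 5) partially overlaps it — only the 134.14 mm² overlap (of its 192.00 mm²) is removed, clipping the outline — area = 257.36 mm². Overall, the cross-section is a single solid region. Net area = 257.36 mm².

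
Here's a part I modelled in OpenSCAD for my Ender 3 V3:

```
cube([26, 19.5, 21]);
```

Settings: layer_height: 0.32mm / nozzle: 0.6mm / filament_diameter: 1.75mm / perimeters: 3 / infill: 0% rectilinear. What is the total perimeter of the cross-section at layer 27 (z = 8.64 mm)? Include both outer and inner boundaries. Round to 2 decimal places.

At z = 8.64 mm: the cube (footprint 26×19.5) is included at this height (perimeter 91.00 mm). Overall, the cross-section is a single solid region. Total boundary length (outer) = 91.00 mm.

91.00 mm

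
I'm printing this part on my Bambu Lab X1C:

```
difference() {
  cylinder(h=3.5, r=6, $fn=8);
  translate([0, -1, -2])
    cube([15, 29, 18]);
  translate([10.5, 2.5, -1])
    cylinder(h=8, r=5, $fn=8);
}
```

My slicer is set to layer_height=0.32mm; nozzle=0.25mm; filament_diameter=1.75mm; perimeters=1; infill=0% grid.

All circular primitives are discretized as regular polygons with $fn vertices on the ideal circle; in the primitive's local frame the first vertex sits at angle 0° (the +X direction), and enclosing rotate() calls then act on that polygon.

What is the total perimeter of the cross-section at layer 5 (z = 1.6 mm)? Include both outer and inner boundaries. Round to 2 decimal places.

39.06 mm

At z = 1.6 mm: the r=6 cylinder contributes a regular 8-gon of circumradius 6 (perimeter = 2·8·6.000·sin(180°/8) = 36.74 mm); the cube at (0, -1) is present — its section is the full 15×29 rectangle (perimeter 88.00 mm); the cylinder at (10.5, 2.5): section is a regular 8-gon, circumradius r=5 (perimeter = 2·8·5.000·sin(180°/8) = 30.61 mm); Subtracting the remaining from the first: starting from the r=6 cylinder, the 15×29 cube at (0, -1) partially overlaps it — only the 31.25 mm² overlap (of its 435.00 mm²) is removed, clipping the outline; the r=5 cylinder at (10.5, 2.5) misses the remaining region (no effect) — boundary = 39.06 mm. Overall, the cross-section is a single solid region. Total boundary length (outer) = 39.06 mm.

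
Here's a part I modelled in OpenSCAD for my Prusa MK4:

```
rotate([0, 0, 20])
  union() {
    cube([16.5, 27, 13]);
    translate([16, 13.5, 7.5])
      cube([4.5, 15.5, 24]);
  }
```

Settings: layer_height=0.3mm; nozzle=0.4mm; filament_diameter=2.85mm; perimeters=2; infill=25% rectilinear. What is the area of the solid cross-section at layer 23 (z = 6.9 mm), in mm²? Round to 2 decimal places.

At z = 6.9 mm: the cube (footprint 16.5×27) is included at this height (area 445.50 mm²); the cube at (16, 13.5) is absent (z outside [7.5, 31.5]); Merging all regions: only the 16.5×27 cube is present, so the union is just that shape — area = 445.50 mm²; (whole slice rotated 20° about Z — lengths, areas and connectivity unchanged). Overall, the cross-section is a single solid region. Net area = 445.50 mm².

445.50 mm²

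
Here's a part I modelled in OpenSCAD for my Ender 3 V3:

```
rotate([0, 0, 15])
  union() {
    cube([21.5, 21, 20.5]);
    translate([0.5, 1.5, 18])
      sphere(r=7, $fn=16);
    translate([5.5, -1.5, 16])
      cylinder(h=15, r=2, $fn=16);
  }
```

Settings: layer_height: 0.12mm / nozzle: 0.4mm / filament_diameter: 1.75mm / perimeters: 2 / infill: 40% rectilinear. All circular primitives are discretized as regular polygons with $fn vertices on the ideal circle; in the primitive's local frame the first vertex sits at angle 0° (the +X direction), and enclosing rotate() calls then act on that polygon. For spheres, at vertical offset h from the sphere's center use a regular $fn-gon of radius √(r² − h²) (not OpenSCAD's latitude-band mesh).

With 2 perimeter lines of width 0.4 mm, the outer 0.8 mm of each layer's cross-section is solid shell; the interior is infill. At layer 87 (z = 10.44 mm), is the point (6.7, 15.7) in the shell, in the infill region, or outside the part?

infill

At z = 10.44 mm: the cube is present — its section is the full 21.5×21 rectangle; the sphere at (0.5, 1.5) does not reach this height (|z−center|=7.560 > r=7); the cylinder at (5.5, -1.5) does not reach this height (z outside [16, 31]); Merging all regions: only the 21.5×21 cube is present, so the union is just that shape — 1 connected region; (rotated 15° about Z; rotation is an isometry so areas/perimeters/island counts are preserved). Overall, the cross-section is a single solid region. Undo the 15° rotation: the query point maps to (10.535, 13.431) in the un-rotated model frame. The nearest boundary edge runs (21.50, 21.00)→(0.00, 21.00); distance from the point to it = 7.57 mm. The point is inside the cross-section and 7.57 mm from the nearest boundary — more than the 0.8 mm shell width (2 × 0.4), so it's in the infill interior.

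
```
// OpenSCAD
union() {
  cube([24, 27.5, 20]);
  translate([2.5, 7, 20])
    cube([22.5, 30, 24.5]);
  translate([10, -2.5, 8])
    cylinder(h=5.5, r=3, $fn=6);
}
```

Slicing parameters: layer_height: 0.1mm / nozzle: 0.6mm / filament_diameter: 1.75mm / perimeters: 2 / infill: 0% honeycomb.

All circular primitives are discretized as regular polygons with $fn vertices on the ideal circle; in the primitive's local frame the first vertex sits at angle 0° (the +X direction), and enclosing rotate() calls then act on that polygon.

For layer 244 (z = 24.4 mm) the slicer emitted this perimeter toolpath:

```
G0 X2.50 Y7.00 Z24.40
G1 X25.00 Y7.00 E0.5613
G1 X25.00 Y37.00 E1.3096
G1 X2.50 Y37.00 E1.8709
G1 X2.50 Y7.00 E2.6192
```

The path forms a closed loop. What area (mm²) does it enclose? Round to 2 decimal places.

Apply the shoelace formula to the sequence of (X, Y) vertices; enclosed area = 675.00 mm².

675.00 mm²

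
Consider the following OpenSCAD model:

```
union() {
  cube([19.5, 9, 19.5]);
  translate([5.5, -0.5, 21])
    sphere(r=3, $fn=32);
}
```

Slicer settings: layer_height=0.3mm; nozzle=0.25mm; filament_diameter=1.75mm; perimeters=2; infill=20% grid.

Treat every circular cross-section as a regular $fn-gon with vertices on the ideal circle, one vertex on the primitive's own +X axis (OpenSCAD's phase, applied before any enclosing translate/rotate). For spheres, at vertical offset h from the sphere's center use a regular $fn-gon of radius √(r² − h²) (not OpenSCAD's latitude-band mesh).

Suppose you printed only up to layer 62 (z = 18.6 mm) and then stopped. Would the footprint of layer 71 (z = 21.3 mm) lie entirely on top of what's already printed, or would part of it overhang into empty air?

part overhangs

Compare the two slices. At z = 18.6: the 19.5×9 cube contributes its full rectangle (area 175.50 mm²); the r=3 sphere at (5.5, -0.5) slices to a regular 32-gon of circumradius 1.800 (√(r²−h²) with h=2.4 from center) (area = (32/2)·1.800²·sin(360°/32) = 10.11 mm²); Merging all regions: the regions partially overlap — summed areas 185.61 mm² minus the doubly-counted overlap 3.29 mm² gives 182.33 mm² — area = 182.33 mm². At z = 21.3: the cube does not reach this height (z outside [0, 19.5]); the sphere at (5.5, -0.5): section is a regular 32-gon, circumradius = √(r²−h²) = √(3²−0.3²) = 2.985 (area = (32/2)·2.985²·sin(360°/32) = 27.81 mm²); Combining (union): only the r=3 sphere at (5.5, -0.5) is present, so the union is just that shape — area = 27.81 mm². Checking containment: at z = 21.3 the cross-section extends beyond the z = 18.6 cross-section by about 10.04 mm².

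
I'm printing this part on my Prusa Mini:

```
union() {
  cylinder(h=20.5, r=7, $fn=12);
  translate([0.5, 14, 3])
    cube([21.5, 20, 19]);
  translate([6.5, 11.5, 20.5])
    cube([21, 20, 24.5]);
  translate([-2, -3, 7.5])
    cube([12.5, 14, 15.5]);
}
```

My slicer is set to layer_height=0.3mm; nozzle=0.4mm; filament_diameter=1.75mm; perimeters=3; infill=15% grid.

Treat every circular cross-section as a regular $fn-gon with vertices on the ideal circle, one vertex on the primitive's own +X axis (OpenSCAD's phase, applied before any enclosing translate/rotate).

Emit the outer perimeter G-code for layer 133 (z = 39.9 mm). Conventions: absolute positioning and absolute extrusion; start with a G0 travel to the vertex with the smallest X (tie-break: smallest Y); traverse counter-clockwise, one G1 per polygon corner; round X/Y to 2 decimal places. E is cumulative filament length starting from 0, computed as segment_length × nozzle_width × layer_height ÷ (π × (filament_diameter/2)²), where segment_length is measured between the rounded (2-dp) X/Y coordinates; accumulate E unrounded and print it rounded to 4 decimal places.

G0 X6.50 Y11.50 Z39.90
G1 X27.50 Y11.50 E1.0477
G1 X27.50 Y31.50 E2.0455
G1 X6.50 Y31.50 E3.0932
G1 X6.50 Y11.50 E4.0910

At z = 39.9 mm: the cylinder is not intersected at this z (z outside [0, 20.5]); the cube at (0.5, 14) is not intersected at this z (z outside [3, 22]); the cube at (6.5, 11.5) is present — its section is the full 21×20 rectangle; the cube at (-2, -3) does not reach this height (z outside [7.5, 23]); Combining (union): only the 21×20 cube at (6.5, 11.5) is present, so the union is just that shape — 1 connected region. The outline is a single polygon with 4 vertices. Extrusion per mm of travel: 0.4 × 0.3 / (π × 0.875²) = 0.049890. Accumulating E over each segment gives final E = 4.0910.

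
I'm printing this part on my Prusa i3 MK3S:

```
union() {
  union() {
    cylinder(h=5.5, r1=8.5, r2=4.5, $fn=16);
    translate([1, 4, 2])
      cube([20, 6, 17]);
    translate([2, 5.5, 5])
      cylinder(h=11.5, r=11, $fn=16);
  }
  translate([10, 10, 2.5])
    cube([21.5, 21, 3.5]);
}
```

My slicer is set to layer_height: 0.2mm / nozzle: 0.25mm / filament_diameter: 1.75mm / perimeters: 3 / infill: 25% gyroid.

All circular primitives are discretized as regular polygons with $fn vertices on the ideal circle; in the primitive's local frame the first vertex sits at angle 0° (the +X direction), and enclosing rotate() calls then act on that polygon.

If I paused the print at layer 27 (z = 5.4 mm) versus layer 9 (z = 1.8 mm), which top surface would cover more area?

Layer 27 (z = 5.4): the cone: at t=0.982 of its height the radius interpolates to r₁+(r₂−r₁)t = 4.573, giving a regular 16-gon of that circumradius (area = (16/2)·4.573²·sin(360°/16) = 64.01 mm²); the cube at (1, 4) (footprint 20×6) is included at this height (area 120.00 mm²); the r=11 cylinder at (2, 5.5) contributes a regular 16-gon of circumradius 11 (area = (16/2)·11.000²·sin(360°/16) = 370.44 mm²); Combining (union): the regions partially overlap — summed areas 554.45 mm² minus the doubly-counted overlap 133.76 mm² gives 420.70 mm² — area = 420.70 mm²; the cube at (10, 10) is present — its section is the full 21.5×21 rectangle (area 451.50 mm²); Taking the union: the regions partially overlap — summed areas 872.20 mm² minus the doubly-counted overlap 2.90 mm² gives 869.30 mm² — area = 869.30 mm². So its area = 869.30 mm². Layer 9 (z = 1.8): the cone: at t=0.327 of its height the radius interpolates to r₁+(r₂−r₁)t = 7.191, giving a regular 16-gon of that circumradius (area = (16/2)·7.191²·sin(360°/16) = 158.31 mm²); the cube at (1, 4) does not reach this height (z outside [2, 19]); the cylinder at (2, 5.5) is not intersected at this z (z outside [5, 16.5]); Combining (union): only the cone is present, so the union is just that shape — area = 158.31 mm²; the cube at (10, 10) is absent (z outside [2.5, 6]); Combining (union): only that combined region is present, so the union is just that shape — area = 158.31 mm². So its area = 158.31 mm². Layer 27 is larger (869.30 vs 158.31 mm²).

layer 27 (z = 5.4 mm)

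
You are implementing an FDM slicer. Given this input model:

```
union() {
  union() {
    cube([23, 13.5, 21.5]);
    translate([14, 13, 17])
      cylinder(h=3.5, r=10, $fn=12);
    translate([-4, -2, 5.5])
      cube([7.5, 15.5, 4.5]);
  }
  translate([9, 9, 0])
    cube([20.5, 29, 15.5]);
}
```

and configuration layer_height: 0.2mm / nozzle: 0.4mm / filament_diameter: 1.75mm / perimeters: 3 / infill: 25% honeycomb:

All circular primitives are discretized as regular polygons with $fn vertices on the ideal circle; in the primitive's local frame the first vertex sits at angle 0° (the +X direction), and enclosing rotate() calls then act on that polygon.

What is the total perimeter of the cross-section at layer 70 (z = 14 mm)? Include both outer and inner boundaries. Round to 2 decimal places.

135.00 mm

At z = 14 mm: the cube is present — its section is the full 23×13.5 rectangle (perimeter 73.00 mm); the cylinder at (14, 13) does not reach this height (z outside [17, 20.5]); the cube at (-4, -2) is absent (z outside [5.5, 10]); Combining (union): only the 23×13.5 cube is present, so the union is just that shape — boundary = 73.00 mm; the 20.5×29 cube at (9, 9) contributes its full rectangle (perimeter 99.00 mm); Merging all regions: the regions partially overlap (shared area 63.00 mm²), so the edge portions inside another operand are dropped and the merged outline is re-measured after clipping — boundary = 135.00 mm. Overall, the cross-section is a single solid region. Total boundary length (outer) = 135.00 mm.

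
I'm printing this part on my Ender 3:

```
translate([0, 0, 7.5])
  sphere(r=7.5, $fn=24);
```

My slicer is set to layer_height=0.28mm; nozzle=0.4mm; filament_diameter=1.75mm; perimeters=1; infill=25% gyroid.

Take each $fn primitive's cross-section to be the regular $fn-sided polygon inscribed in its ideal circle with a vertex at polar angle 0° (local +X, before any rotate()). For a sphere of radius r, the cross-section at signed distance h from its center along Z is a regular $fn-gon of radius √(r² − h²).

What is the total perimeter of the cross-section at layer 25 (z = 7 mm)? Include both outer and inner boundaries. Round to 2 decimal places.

46.88 mm

At z = 7 mm: the sphere: section is a regular 24-gon, circumradius = √(r²−h²) = √(7.5²−0.5²) = 7.483 (perimeter = 2·24·7.483·sin(180°/24) = 46.88 mm). Overall, the cross-section is a single solid region. Total boundary length (outer) = 46.88 mm.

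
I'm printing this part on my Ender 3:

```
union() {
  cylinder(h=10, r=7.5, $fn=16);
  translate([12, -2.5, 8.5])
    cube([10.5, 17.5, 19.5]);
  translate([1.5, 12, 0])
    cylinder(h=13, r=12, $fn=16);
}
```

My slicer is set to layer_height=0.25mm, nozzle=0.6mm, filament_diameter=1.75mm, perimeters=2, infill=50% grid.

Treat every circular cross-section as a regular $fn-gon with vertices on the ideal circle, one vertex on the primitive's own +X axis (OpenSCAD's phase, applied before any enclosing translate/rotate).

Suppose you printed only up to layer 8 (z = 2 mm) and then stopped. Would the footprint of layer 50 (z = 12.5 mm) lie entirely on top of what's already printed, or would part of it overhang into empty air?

part overhangs

Compare the two slices. At z = 2: the cylinder: section is a regular 16-gon, circumradius r=7.5 (area = (16/2)·7.500²·sin(360°/16) = 172.21 mm²); the cube at (12, -2.5) is absent (z outside [8.5, 28]); the r=12 cylinder at (1.5, 12) contributes a regular 16-gon of circumradius 12 (area = (16/2)·12.000²·sin(360°/16) = 440.85 mm²); Combining (union): the regions partially overlap — summed areas 613.06 mm² minus the doubly-counted overlap 71.11 mm² gives 541.95 mm² — area = 541.95 mm². At z = 12.5: the cylinder is absent (z outside [0, 10]); the cube at (12, -2.5) is present — its section is the full 10.5×17.5 rectangle (area 183.75 mm²); the r=12 cylinder at (1.5, 12) contributes a regular 16-gon of circumradius 12 (area = (16/2)·12.000²·sin(360°/16) = 440.85 mm²); Taking the union: the regions partially overlap — summed areas 624.60 mm² minus the doubly-counted overlap 8.65 mm² gives 615.95 mm² — area = 615.95 mm². Checking containment: at z = 12.5 the cross-section extends beyond the z = 2 cross-section by about 175.10 mm².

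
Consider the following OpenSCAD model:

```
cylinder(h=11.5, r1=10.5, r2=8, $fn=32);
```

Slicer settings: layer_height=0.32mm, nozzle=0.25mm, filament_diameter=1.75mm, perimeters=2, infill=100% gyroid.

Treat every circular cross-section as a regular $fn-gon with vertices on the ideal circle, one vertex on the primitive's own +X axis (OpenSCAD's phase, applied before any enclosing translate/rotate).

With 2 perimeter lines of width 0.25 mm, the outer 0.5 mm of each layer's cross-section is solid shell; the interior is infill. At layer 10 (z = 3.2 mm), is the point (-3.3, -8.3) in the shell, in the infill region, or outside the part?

infill

At z = 3.2 mm: the cone: at t=0.278 of its height the radius interpolates to r₁+(r₂−r₁)t = 9.804, giving a regular 32-gon of that circumradius. Overall, the cross-section is a single solid region. The nearest boundary edge runs (-3.75, -9.06)→(-1.91, -9.62); distance from the point to it = 0.86 mm. The point is inside the cross-section and 0.86 mm from the nearest boundary — more than the 0.5 mm shell width (2 × 0.25), so it's in the infill interior.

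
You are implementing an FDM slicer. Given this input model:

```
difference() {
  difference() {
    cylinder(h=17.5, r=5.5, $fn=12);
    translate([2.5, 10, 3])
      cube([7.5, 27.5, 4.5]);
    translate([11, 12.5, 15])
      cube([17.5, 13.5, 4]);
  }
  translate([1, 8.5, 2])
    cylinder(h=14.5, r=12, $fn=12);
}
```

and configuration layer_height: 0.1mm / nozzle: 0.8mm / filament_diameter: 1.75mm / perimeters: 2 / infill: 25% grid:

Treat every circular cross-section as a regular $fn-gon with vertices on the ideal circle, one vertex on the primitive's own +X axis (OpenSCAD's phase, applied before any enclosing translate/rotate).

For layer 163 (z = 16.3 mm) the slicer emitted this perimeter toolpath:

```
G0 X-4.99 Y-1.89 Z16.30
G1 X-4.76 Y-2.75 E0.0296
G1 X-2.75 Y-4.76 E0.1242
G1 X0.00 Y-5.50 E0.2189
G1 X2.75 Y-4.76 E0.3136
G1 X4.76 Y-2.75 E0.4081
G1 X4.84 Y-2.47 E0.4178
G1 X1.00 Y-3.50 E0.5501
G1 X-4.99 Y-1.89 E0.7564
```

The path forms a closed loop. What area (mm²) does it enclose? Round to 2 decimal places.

16.45 mm²

Apply the shoelace formula to the sequence of (X, Y) vertices; enclosed area = 16.45 mm².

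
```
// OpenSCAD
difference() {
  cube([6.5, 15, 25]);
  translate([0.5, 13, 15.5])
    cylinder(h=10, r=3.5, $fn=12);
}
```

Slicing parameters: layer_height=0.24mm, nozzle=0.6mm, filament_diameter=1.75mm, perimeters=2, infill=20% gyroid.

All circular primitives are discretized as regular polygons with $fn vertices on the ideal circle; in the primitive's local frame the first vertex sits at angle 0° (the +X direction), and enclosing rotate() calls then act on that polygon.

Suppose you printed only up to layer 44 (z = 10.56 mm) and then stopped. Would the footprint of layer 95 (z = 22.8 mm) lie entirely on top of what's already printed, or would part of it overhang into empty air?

Compare the two slices. At z = 10.56: the cube is present — its section is the full 6.5×15 rectangle (area 97.50 mm²); the cylinder at (0.5, 13) is not intersected at this z (z outside [15.5, 25.5]); Taking the first minus the rest: none of the subtracted shapes is present at this height, so the 6.5×15 cube is unchanged — area = 97.50 mm². At z = 22.8: the 6.5×15 cube contributes its full rectangle (area 97.50 mm²); the cylinder at (0.5, 13): section is a regular 12-gon, circumradius r=3.5 (area = (12/2)·3.500²·sin(360°/12) = 36.75 mm²); Taking the first minus the rest: starting from the 6.5×15 cube (97.50 mm²), the r=3.5 cylinder at (0.5, 13) partially overlaps it — only the 18.35 mm² overlap (of its 36.75 mm²) is removed, clipping the outline — area = 79.15 mm². Checking containment: the cross-section at z = 22.8 is a subset of the cross-section at z = 10.56.

entirely on top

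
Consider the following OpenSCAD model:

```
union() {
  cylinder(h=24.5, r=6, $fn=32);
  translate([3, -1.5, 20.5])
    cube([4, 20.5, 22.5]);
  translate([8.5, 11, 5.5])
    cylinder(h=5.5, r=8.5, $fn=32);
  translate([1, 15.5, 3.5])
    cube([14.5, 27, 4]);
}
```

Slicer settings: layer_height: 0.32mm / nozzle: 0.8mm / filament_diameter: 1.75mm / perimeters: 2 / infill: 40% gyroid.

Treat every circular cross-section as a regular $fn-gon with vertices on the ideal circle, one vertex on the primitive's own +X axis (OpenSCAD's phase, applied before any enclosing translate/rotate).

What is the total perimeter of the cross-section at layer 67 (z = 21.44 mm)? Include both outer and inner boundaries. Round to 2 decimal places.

69.41 mm

At z = 21.44 mm: the r=6 cylinder contributes a regular 32-gon of circumradius 6 (perimeter = 2·32·6.000·sin(180°/32) = 37.64 mm); the 4×20.5 cube at (3, -1.5) contributes its full rectangle (perimeter 49.00 mm); the cylinder at (8.5, 11) is absent (z outside [5.5, 11]); the cube at (1, 15.5) is not intersected at this z (z outside [3.5, 7.5]); Merging all regions: the regions partially overlap (shared area 15.31 mm²), so the edge portions inside another operand are dropped and the merged outline is re-measured after clipping — boundary = 69.41 mm. Overall, the cross-section is a single solid region. Total boundary length (outer) = 69.41 mm.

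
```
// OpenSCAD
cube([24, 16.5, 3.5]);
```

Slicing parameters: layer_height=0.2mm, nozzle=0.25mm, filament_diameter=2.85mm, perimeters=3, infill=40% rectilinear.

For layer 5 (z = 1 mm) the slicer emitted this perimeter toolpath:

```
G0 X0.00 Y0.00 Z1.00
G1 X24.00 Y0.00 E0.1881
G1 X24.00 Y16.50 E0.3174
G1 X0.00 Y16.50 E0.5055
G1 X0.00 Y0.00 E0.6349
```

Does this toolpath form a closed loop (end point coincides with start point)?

yes

Start point (G0): (0.00, 0.00). End point (last G1): the path returns to the start — closed.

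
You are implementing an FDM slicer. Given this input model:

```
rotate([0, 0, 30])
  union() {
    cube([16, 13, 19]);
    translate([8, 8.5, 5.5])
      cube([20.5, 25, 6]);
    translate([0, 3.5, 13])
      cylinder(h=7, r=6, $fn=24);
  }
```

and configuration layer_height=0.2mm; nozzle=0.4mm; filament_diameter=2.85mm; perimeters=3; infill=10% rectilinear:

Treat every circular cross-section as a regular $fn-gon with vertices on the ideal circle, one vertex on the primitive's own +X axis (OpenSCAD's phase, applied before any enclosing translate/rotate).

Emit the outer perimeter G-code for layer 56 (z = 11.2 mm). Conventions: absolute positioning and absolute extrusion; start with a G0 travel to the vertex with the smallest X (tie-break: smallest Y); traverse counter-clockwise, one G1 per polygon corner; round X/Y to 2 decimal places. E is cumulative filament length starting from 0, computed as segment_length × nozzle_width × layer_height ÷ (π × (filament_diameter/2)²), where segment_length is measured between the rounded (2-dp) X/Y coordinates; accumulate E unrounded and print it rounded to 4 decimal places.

At z = 11.2 mm: the cube (footprint 16×13) is included at this height; the 20.5×25 cube at (8, 8.5) contributes its full rectangle; the cylinder at (0, 3.5) is not intersected at this z (z outside [13, 20]); Merging all regions: the regions partially overlap (shared area 36.00 mm²), so overlapping operands fuse into one piece — 1 connected region; (rotated 30° about Z; rotation is an isometry so areas/perimeters/island counts are preserved). The outline is a single polygon with 8 vertices. Extrusion per mm of travel: 0.4 × 0.2 / (π × 1.425²) = 0.012540. Accumulating E over each segment gives final E = 1.5549.

G0 X-9.82 Y33.01 Z11.20
G1 X0.43 Y15.26 E0.2570
G1 X-6.50 Y11.26 E0.3574
G1 X0.00 Y0.00 E0.5204
G1 X13.86 Y8.00 E0.7211
G1 X9.61 Y15.36 E0.8277
G1 X20.43 Y21.61 E0.9844
G1 X7.93 Y43.26 E1.2979
G1 X-9.82 Y33.01 E1.5549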